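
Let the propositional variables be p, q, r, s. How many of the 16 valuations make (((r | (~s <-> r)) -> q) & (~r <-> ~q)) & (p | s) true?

Initial set: {((((r | (~s <-> r)) -> q) & (~r <-> ~q)) & (p | s))}.
((((r | (~s <-> r)) -> q) & (~r <-> ~q)) & (p | s)): α-rule — add (((r | (~s <-> r)) -> q) & (~r <-> ~q)), (p | s).
(((r | (~s <-> r)) -> q) & (~r <-> ~q)): α-rule — add ((r | (~s <-> r)) -> q), (~r <-> ~q).
(p | s): β-rule — branch into p  //  s.
  branch 1 (add p):
    ((r | (~s <-> r)) -> q): β-rule — branch into ~(r | (~s <-> r))  //  q.
      branch 1.1 (add ~(r | (~s <-> r))):
        ~(r | (~s <-> r)): α-rule — add ~r, ~(~s <-> r).
        (~r <-> ~q): β-rule — branch into ~r, ~q  //  ~~r, ~~q.
          branch 1.1.1 (add ~r, ~q):
            ~(~s <-> r): β-rule — branch into ~s, ~r  //  ~~s, r.
              branch 1.1.1.1 (add ~s, ~r):
                ○ open, literals {p=true, q=false, r=false, s=false}.
              branch 1.1.1.2 (add ~~s, r):
                × closes — contains both r and ~r.
          branch 1.1.2 (add ~~r, ~~q):
            × closes — contains both r and ~r.
      branch 1.2 (add q):
        (~r <-> ~q): β-rule — branch into ~r, ~q  //  ~~r, ~~q.
          branch 1.2.1 (add ~r, ~q):
            × closes — contains both q and ~q.
          branch 1.2.2 (add ~~r, ~~q):
            ○ open, literals {p=true, q=true, r=true}.
  branch 2 (add s):
    ((r | (~s <-> r)) -> q): β-rule — branch into ~(r | (~s <-> r))  //  q.
      branch 2.1 (add ~(r | (~s <-> r))):
        ~(r | (~s <-> r)): α-rule — add ~r, ~(~s <-> r).
        (~r <-> ~q): β-rule — branch into ~r, ~q  //  ~~r, ~~q.
          branch 2.1.1 (add ~r, ~q):
            ~(~s <-> r): β-rule — branch into ~s, ~r  //  ~~s, r.
              branch 2.1.1.1 (add ~s, ~r):
                × closes — contains both s and ~s.
              branch 2.1.1.2 (add ~~s, r):
                × closes — contains both r and ~r.
          branch 2.1.2 (add ~~r, ~~q):
            × closes — contains both r and ~r.
      branch 2.2 (add q):
        (~r <-> ~q): β-rule — branch into ~r, ~q  //  ~~r, ~~q.
          branch 2.2.1 (add ~r, ~q):
            × closes — contains both q and ~q.
          branch 2.2.2 (add ~~r, ~~q):
            ○ open, literals {q=true, r=true, s=true}.
7 branches closed, 3 open.
Each open branch fixes some atoms; the unmentioned ones are free. Counting distinct full assignments: branch {p=true, q=false, r=false, s=false} (none free) contributes 1 new; branch {p=true, q=true, r=true} (s) contributes 2 new; branch {q=true, r=true, s=true} (p) contributes 1 new. Total: 4.

4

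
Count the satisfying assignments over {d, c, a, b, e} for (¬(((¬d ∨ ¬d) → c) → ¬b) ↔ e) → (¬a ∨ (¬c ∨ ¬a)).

Initial set: {((¬(((¬d ∨ ¬d) → c) → ¬b) ↔ e) → (¬a ∨ (¬c ∨ ¬a)))}.
((¬(((¬d ∨ ¬d) → c) → ¬b) ↔ e) → (¬a ∨ (¬c ∨ ¬a))): β-rule — branch into ¬(¬(((¬d ∨ ¬d) → c) → ¬b) ↔ e)  //  (¬a ∨ (¬c ∨ ¬a)).
  branch 1 (add ¬(¬(((¬d ∨ ¬d) → c) → ¬b) ↔ e)):
    ¬(¬(((¬d ∨ ¬d) → c) → ¬b) ↔ e): β-rule — branch into ¬(((¬d ∨ ¬d) → c) → ¬b), ¬e  //  ¬¬(((¬d ∨ ¬d) → c) → ¬b), e.
      branch 1.1 (add ¬(((¬d ∨ ¬d) → c) → ¬b), ¬e):
        ¬(((¬d ∨ ¬d) → c) → ¬b): α-rule — add ((¬d ∨ ¬d) → c), ¬¬b.
        ((¬d ∨ ¬d) → c): β-rule — branch into ¬(¬d ∨ ¬d)  //  c.
          branch 1.1.1 (add ¬(¬d ∨ ¬d)):
            ¬(¬d ∨ ¬d): α-rule — add ¬¬d, ¬¬d.
            ○ open, literals {b=true, d=true, e=false}.
          branch 1.1.2 (add c):
            ○ open, literals {b=true, c=true, e=false}.
      branch 1.2 (add ¬¬(((¬d ∨ ¬d) → c) → ¬b), e):
        ¬¬(((¬d ∨ ¬d) → c) → ¬b): β-rule — branch into ¬((¬d ∨ ¬d) → c)  //  ¬b.
          branch 1.2.1 (add ¬((¬d ∨ ¬d) → c)):
            ¬((¬d ∨ ¬d) → c): α-rule — add (¬d ∨ ¬d), ¬c.
            (¬d ∨ ¬d): β-rule — branch into ¬d  //  ¬d.
              branch 1.2.1.1 (add ¬d):
                ○ open, literals {c=false, d=false, e=true}.
              branch 1.2.1.2 (add ¬d):
                ○ open, literals {c=false, d=false, e=true}.
          branch 1.2.2 (add ¬b):
            ○ open, literals {b=false, e=true}.
  branch 2 (add (¬a ∨ (¬c ∨ ¬a))):
    (¬a ∨ (¬c ∨ ¬a)): β-rule — branch into ¬a  //  (¬c ∨ ¬a).
      branch 2.1 (add ¬a):
        ○ open, literals {a=false}.
      branch 2.2 (add (¬c ∨ ¬a)):
        (¬c ∨ ¬a): β-rule — branch into ¬c  //  ¬a.
          branch 2.2.1 (add ¬c):
            ○ open, literals {c=false}.
          branch 2.2.2 (add ¬a):
            ○ open, literals {a=false}.
0 branches closed, 8 open.
Each open branch fixes some atoms; the unmentioned ones are free. Counting distinct full assignments: branch {b=true, d=true, e=false} (c, a) contributes 4 new; branch {b=true, c=true, e=false} (d, a) contributes 2 new; branch {c=false, d=false, e=true} (a, b) contributes 4 new; branch {c=false, d=false, e=true} (a, b) contributes 0 new; branch {b=false, e=true} (d, c, a) contributes 6 new; branch {a=false} (d, c, b, e) contributes 8 new; branch {c=false} (d, a, b, e) contributes 4 new; branch {a=false} (d, c, b, e) contributes 0 new. Total: 28.

28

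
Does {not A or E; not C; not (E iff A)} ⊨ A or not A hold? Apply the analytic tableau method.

Initial set: {(not A or E); not C; not (E iff A); not (A or not A)}.
not (A or not A): α-rule — add not A, not not A.
× closes — contains both A and not A.
All 1 branch closes.
Every branch closed, so the premises entail the conclusion.

Yes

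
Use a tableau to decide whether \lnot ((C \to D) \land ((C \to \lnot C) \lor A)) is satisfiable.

Satisfiable

Initial set: {\lnot ((C \to D) \land ((C \to \lnot C) \lor A))}.
\lnot ((C \to D) \land ((C \to \lnot C) \lor A)): β-rule — branch into \lnot (C \to D)  //  \lnot ((C \to \lnot C) \lor A).
  branch 1 (add \lnot (C \to D)):
    \lnot (C \to D): α-rule — add C, \lnot D.
    ○ open, literals {C=1, D=0}.
  branch 2 (add \lnot ((C \to \lnot C) \lor A)):
    \lnot ((C \to \lnot C) \lor A): α-rule — add \lnot (C \to \lnot C), \lnot A.
    \lnot (C \to \lnot C): α-rule — add C, \lnot \lnot C.
    ○ open, literals {A=0, C=1}.
0 branches closed, 2 open.
An open branch gives a satisfying assignment: C=1, D=0.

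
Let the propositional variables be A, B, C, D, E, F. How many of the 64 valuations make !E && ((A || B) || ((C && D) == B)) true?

30

Initial set: {(!E && ((A || B) || ((C && D) == B)))}.
(!E && ((A || B) || ((C && D) == B))): α-rule — add !E, ((A || B) || ((C && D) == B)).
((A || B) || ((C && D) == B)): β-rule — branch into (A || B)  //  ((C && D) == B).
  branch 1 (add (A || B)):
    (A || B): β-rule — branch into A  //  B.
      branch 1.1 (add A):
        ○ open, literals {A=1, E=0}.
      branch 1.2 (add B):
        ○ open, literals {B=1, E=0}.
  branch 2 (add ((C && D) == B)):
    ((C && D) == B): β-rule — branch into (C && D), B  //  !(C && D), !B.
      branch 2.1 (add (C && D), B):
        (C && D): α-rule — add C, D.
        ○ open, literals {B=1, C=1, D=1, E=0}.
      branch 2.2 (add !(C && D), !B):
        !(C && D): β-rule — branch into !C  //  !D.
          branch 2.2.1 (add !C):
            ○ open, literals {B=0, C=0, E=0}.
          branch 2.2.2 (add !D):
            ○ open, literals {B=0, D=0, E=0}.
0 branches closed, 5 open.
Each open branch fixes some atoms; the unmentioned ones are free. Counting distinct full assignments: branch {A=1, E=0} (B, C, D, F) contributes 16 new; branch {B=1, E=0} (A, C, D, F) contributes 8 new; branch {B=1, C=1, D=1, E=0} (A, F) contributes 0 new; branch {B=0, C=0, E=0} (A, D, F) contributes 4 new; branch {B=0, D=0, E=0} (A, C, F) contributes 2 new. Total: 30.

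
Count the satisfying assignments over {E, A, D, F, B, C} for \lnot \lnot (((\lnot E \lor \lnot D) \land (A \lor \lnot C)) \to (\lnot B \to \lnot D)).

Initial set: {\lnot \lnot (((\lnot E \lor \lnot D) \land (A \lor \lnot C)) \to (\lnot B \to \lnot D))}.
\lnot \lnot (((\lnot E \lor \lnot D) \land (A \lor \lnot C)) \to (\lnot B \to \lnot D)): drop double negation, giving (((\lnot E \lor \lnot D) \land (A \lor \lnot C)) \to (\lnot B \to \lnot D)).
(((\lnot E \lor \lnot D) \land (A \lor \lnot C)) \to (\lnot B \to \lnot D)): β-rule — branch into \lnot ((\lnot E \lor \lnot D) \land (A \lor \lnot C))  //  (\lnot B \to \lnot D).
  branch 1 (add \lnot ((\lnot E \lor \lnot D) \land (A \lor \lnot C))):
    \lnot ((\lnot E \lor \lnot D) \land (A \lor \lnot C)): β-rule — branch into \lnot (\lnot E \lor \lnot D)  //  \lnot (A \lor \lnot C).
      branch 1.1 (add \lnot (\lnot E \lor \lnot D)):
        \lnot (\lnot E \lor \lnot D): α-rule — add \lnot \lnot E, \lnot \lnot D.
        ○ open, literals {D=1, E=1}.
      branch 1.2 (add \lnot (A \lor \lnot C)):
        \lnot (A \lor \lnot C): α-rule — add \lnot A, \lnot \lnot C.
        ○ open, literals {A=0, C=1}.
  branch 2 (add (\lnot B \to \lnot D)):
    (\lnot B \to \lnot D): β-rule — branch into \lnot \lnot B  //  \lnot D.
      branch 2.1 (add \lnot \lnot B):
        ○ open, literals {B=1}.
      branch 2.2 (add \lnot D):
        ○ open, literals {D=0}.
0 branches closed, 4 open.
Each open branch fixes some atoms; the unmentioned ones are free. Counting distinct full assignments: branch {D=1, E=1} (A, F, B, C) contributes 16 new; branch {A=0, C=1} (E, D, F, B) contributes 12 new; branch {B=1} (E, A, D, F, C) contributes 18 new; branch {D=0} (E, A, F, B, C) contributes 12 new. Total: 58.

58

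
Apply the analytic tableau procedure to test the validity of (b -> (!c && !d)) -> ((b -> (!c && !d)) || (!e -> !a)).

Valid

Assume the negation and expand:
Initial set: {!((b -> (!c && !d)) -> ((b -> (!c && !d)) || (!e -> !a)))}.
!((b -> (!c && !d)) -> ((b -> (!c && !d)) || (!e -> !a))): α-rule — add (b -> (!c && !d)), !((b -> (!c && !d)) || (!e -> !a)).
!((b -> (!c && !d)) || (!e -> !a)): α-rule — add !(b -> (!c && !d)), !(!e -> !a).
!(b -> (!c && !d)): α-rule — add b, !(!c && !d).
!(!e -> !a): α-rule — add !e, !!a.
(b -> (!c && !d)): β-rule — branch into !b  //  (!c && !d).
  branch 1 (add !b):
    × closes — contains both b and !b.
  branch 2 (add (!c && !d)):
    (!c && !d): α-rule — add !c, !d.
    !(!c && !d): β-rule — branch into !!c  //  !!d.
      branch 2.1 (add !!c):
        × closes — contains both c and !c.
      branch 2.2 (add !!d):
        × closes — contains both d and !d.
All 3 branches close.
Every branch closed, so the negation is unsatisfiable and the formula is valid.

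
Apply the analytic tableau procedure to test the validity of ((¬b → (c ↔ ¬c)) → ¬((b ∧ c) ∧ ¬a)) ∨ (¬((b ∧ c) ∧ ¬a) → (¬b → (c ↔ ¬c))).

Assume the negation and expand:
Initial set: {F (((¬b → (c ↔ ¬c)) → ¬((b ∧ c) ∧ ¬a)) ∨ (¬((b ∧ c) ∧ ¬a) → (¬b → (c ↔ ¬c))))}.
F (((¬b → (c ↔ ¬c)) → ¬((b ∧ c) ∧ ¬a)) ∨ (¬((b ∧ c) ∧ ¬a) → (¬b → (c ↔ ¬c)))): α-rule — add F ((¬b → (c ↔ ¬c)) → ¬((b ∧ c) ∧ ¬a)), F (¬((b ∧ c) ∧ ¬a) → (¬b → (c ↔ ¬c))).
F ((¬b → (c ↔ ¬c)) → ¬((b ∧ c) ∧ ¬a)): α-rule — add T (¬b → (c ↔ ¬c)), F ¬((b ∧ c) ∧ ¬a).
F (¬((b ∧ c) ∧ ¬a) → (¬b → (c ↔ ¬c))): α-rule — add T ¬((b ∧ c) ∧ ¬a), F (¬b → (c ↔ ¬c)).
F ¬((b ∧ c) ∧ ¬a): α-rule — add T (b ∧ c), T ¬a.
F (¬b → (c ↔ ¬c)): α-rule — add T ¬b, F (c ↔ ¬c).
T (b ∧ c): α-rule — add T b, T c.
× closes — contains both b and ¬b.
All 1 branch closes.
Every branch closed, so the negation is unsatisfiable and the formula is valid.

Valid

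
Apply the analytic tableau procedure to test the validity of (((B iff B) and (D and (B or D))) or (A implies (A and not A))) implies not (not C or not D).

Assume the negation and expand:
Initial set: {not ((((B iff B) and (D and (B or D))) or (A implies (A and not A))) implies not (not C or not D))}.
not ((((B iff B) and (D and (B or D))) or (A implies (A and not A))) implies not (not C or not D)): α-rule — add (((B iff B) and (D and (B or D))) or (A implies (A and not A))), not not (not C or not D).
(((B iff B) and (D and (B or D))) or (A implies (A and not A))): β-rule — branch into ((B iff B) and (D and (B or D)))  //  (A implies (A and not A)).
  branch 1 (add ((B iff B) and (D and (B or D)))):
    ((B iff B) and (D and (B or D))): α-rule — add (B iff B), (D and (B or D)).
    (D and (B or D)): α-rule — add D, (B or D).
    not not (not C or not D): β-rule — branch into not C  //  not D.
      branch 1.1 (add not C):
        (B iff B): β-rule — branch into B, B  //  not B, not B.
          branch 1.1.1 (add B, B):
            (B or D): β-rule — branch into B  //  D.
              branch 1.1.1.1 (add B):
                ○ open, literals {B=T, C=F, D=T}.
              branch 1.1.1.2 (add D):
                ○ open, literals {B=T, C=F, D=T}.
          branch 1.1.2 (add not B, not B):
            (B or D): β-rule — branch into B  //  D.
              branch 1.1.2.1 (add B):
                × closes — contains both B and not B.
              branch 1.1.2.2 (add D):
                ○ open, literals {B=F, C=F, D=T}.
      branch 1.2 (add not D):
        × closes — contains both D and not D.
  branch 2 (add (A implies (A and not A))):
    not not (not C or not D): β-rule — branch into not C  //  not D.
      branch 2.1 (add not C):
        (A implies (A and not A)): β-rule — branch into not A  //  (A and not A).
          branch 2.1.1 (add not A):
            ○ open, literals {A=F, C=F}.
          branch 2.1.2 (add (A and not A)):
            (A and not A): α-rule — add A, not A.
            × closes — contains both A and not A.
      branch 2.2 (add not D):
        (A implies (A and not A)): β-rule — branch into not A  //  (A and not A).
          branch 2.2.1 (add not A):
            ○ open, literals {A=F, D=F}.
          branch 2.2.2 (add (A and not A)):
            (A and not A): α-rule — add A, not A.
            × closes — contains both A and not A.
4 branches closed, 5 open.
An open branch gives a countermodel: B=T, C=F, D=T (unmentioned atoms arbitrary); under it the original formula is false.

Not valid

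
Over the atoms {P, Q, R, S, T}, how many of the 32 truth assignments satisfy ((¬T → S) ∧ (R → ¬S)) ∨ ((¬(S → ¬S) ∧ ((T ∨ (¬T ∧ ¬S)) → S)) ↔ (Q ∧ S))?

28

Initial set: {(((¬T → S) ∧ (R → ¬S)) ∨ ((¬(S → ¬S) ∧ ((T ∨ (¬T ∧ ¬S)) → S)) ↔ (Q ∧ S)))}.
(((¬T → S) ∧ (R → ¬S)) ∨ ((¬(S → ¬S) ∧ ((T ∨ (¬T ∧ ¬S)) → S)) ↔ (Q ∧ S))): β-rule — branch into ((¬T → S) ∧ (R → ¬S))  //  ((¬(S → ¬S) ∧ ((T ∨ (¬T ∧ ¬S)) → S)) ↔ (Q ∧ S)).
  branch 1 (add ((¬T → S) ∧ (R → ¬S))):
    ((¬T → S) ∧ (R → ¬S)): α-rule — add (¬T → S), (R → ¬S).
    (¬T → S): β-rule — branch into ¬¬T  //  S.
      branch 1.1 (add ¬¬T):
        (R → ¬S): β-rule — branch into ¬R  //  ¬S.
          branch 1.1.1 (add ¬R):
            ○ open, literals {R=0, T=1}.
          branch 1.1.2 (add ¬S):
            ○ open, literals {S=0, T=1}.
      branch 1.2 (add S):
        (R → ¬S): β-rule — branch into ¬R  //  ¬S.
          branch 1.2.1 (add ¬R):
            ○ open, literals {R=0, S=1}.
          branch 1.2.2 (add ¬S):
            × closes — contains both S and ¬S.
  branch 2 (add ((¬(S → ¬S) ∧ ((T ∨ (¬T ∧ ¬S)) → S)) ↔ (Q ∧ S))):
    ((¬(S → ¬S) ∧ ((T ∨ (¬T ∧ ¬S)) → S)) ↔ (Q ∧ S)): β-rule — branch into (¬(S → ¬S) ∧ ((T ∨ (¬T ∧ ¬S)) → S)), (Q ∧ S)  //  ¬(¬(S → ¬S) ∧ ((T ∨ (¬T ∧ ¬S)) → S)), ¬(Q ∧ S).
      branch 2.1 (add (¬(S → ¬S) ∧ ((T ∨ (¬T ∧ ¬S)) → S)), (Q ∧ S)):
        (¬(S → ¬S) ∧ ((T ∨ (¬T ∧ ¬S)) → S)): α-rule — add ¬(S → ¬S), ((T ∨ (¬T ∧ ¬S)) → S).
        (Q ∧ S): α-rule — add Q, S.
        ¬(S → ¬S): α-rule — add S, ¬¬S.
        ((T ∨ (¬T ∧ ¬S)) → S): β-rule — branch into ¬(T ∨ (¬T ∧ ¬S))  //  S.
          branch 2.1.1 (add ¬(T ∨ (¬T ∧ ¬S))):
            ¬(T ∨ (¬T ∧ ¬S)): α-rule — add ¬T, ¬(¬T ∧ ¬S).
            ¬(¬T ∧ ¬S): β-rule — branch into ¬¬T  //  ¬¬S.
              branch 2.1.1.1 (add ¬¬T):
                × closes — contains both T and ¬T.
              branch 2.1.1.2 (add ¬¬S):
                ○ open, literals {Q=1, S=1, T=0}.
          branch 2.1.2 (add S):
            ○ open, literals {Q=1, S=1}.
      branch 2.2 (add ¬(¬(S → ¬S) ∧ ((T ∨ (¬T ∧ ¬S)) → S)), ¬(Q ∧ S)):
        ¬(¬(S → ¬S) ∧ ((T ∨ (¬T ∧ ¬S)) → S)): β-rule — branch into ¬¬(S → ¬S)  //  ¬((T ∨ (¬T ∧ ¬S)) → S).
          branch 2.2.1 (add ¬¬(S → ¬S)):
            ¬(Q ∧ S): β-rule — branch into ¬Q  //  ¬S.
              branch 2.2.1.1 (add ¬Q):
                ¬¬(S → ¬S): β-rule — branch into ¬S  //  ¬S.
                  branch 2.2.1.1.1 (add ¬S):
                    ○ open, literals {Q=0, S=0}.
                  branch 2.2.1.1.2 (add ¬S):
                    ○ open, literals {Q=0, S=0}.
              branch 2.2.1.2 (add ¬S):
                ¬¬(S → ¬S): β-rule — branch into ¬S  //  ¬S.
                  branch 2.2.1.2.1 (add ¬S):
                    ○ open, literals {S=0}.
                  branch 2.2.1.2.2 (add ¬S):
                    ○ open, literals {S=0}.
          branch 2.2.2 (add ¬((T ∨ (¬T ∧ ¬S)) → S)):
            ¬((T ∨ (¬T ∧ ¬S)) → S): α-rule — add (T ∨ (¬T ∧ ¬S)), ¬S.
            ¬(Q ∧ S): β-rule — branch into ¬Q  //  ¬S.
              branch 2.2.2.1 (add ¬Q):
                (T ∨ (¬T ∧ ¬S)): β-rule — branch into T  //  (¬T ∧ ¬S).
                  branch 2.2.2.1.1 (add T):
                    ○ open, literals {Q=0, S=0, T=1}.
                  branch 2.2.2.1.2 (add (¬T ∧ ¬S)):
                    (¬T ∧ ¬S): α-rule — add ¬T, ¬S.
                    ○ open, literals {Q=0, S=0, T=0}.
              branch 2.2.2.2 (add ¬S):
                (T ∨ (¬T ∧ ¬S)): β-rule — branch into T  //  (¬T ∧ ¬S).
                  branch 2.2.2.2.1 (add T):
                    ○ open, literals {S=0, T=1}.
                  branch 2.2.2.2.2 (add (¬T ∧ ¬S)):
                    (¬T ∧ ¬S): α-rule — add ¬T, ¬S.
                    ○ open, literals {S=0, T=0}.
2 branches closed, 13 open.
Each open branch fixes some atoms; the unmentioned ones are free. Counting distinct full assignments: branch {R=0, T=1} (P, Q, S) contributes 8 new; branch {S=0, T=1} (P, Q, R) contributes 4 new; branch {R=0, S=1} (P, Q, T) contributes 4 new; branch {Q=1, S=1, T=0} (P, R) contributes 2 new; branch {Q=1, S=1} (P, R, T) contributes 2 new; branch {Q=0, S=0} (P, R, T) contributes 4 new; branch {Q=0, S=0} (P, R, T) contributes 0 new; branch {S=0} (P, Q, R, T) contributes 4 new; branch {S=0} (P, Q, R, T) contributes 0 new; branch {Q=0, S=0, T=1} (P, R) contributes 0 new; branch {Q=0, S=0, T=0} (P, R) contributes 0 new; branch {S=0, T=1} (P, Q, R) contributes 0 new; branch {S=0, T=0} (P, Q, R) contributes 0 new. Total: 28.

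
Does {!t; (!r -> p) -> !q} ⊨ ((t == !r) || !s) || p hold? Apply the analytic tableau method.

Initial set: {!t; ((!r -> p) -> !q); !(((t == !r) || !s) || p)}.
!(((t == !r) || !s) || p): α-rule — add !((t == !r) || !s), !p.
!((t == !r) || !s): α-rule — add !(t == !r), !!s.
((!r -> p) -> !q): β-rule — branch into !(!r -> p)  //  !q.
  branch 1 (add !(!r -> p)):
    !(!r -> p): α-rule — add !r, !p.
    !(t == !r): β-rule — branch into t, !!r  //  !t, !r.
      branch 1.1 (add t, !!r):
        × closes — contains both t and !t.
      branch 1.2 (add !t, !r):
        ○ open, literals {p=F, r=F, s=T, t=F}.
  branch 2 (add !q):
    !(t == !r): β-rule — branch into t, !!r  //  !t, !r.
      branch 2.1 (add t, !!r):
        × closes — contains both t and !t.
      branch 2.2 (add !t, !r):
        ○ open, literals {p=F, q=F, r=F, s=T, t=F}.
2 branches closed, 2 open.
An open branch gives a countermodel: p=F, r=F, s=T, t=F (unmentioned atoms arbitrary); the premises hold there but the conclusion fails.

No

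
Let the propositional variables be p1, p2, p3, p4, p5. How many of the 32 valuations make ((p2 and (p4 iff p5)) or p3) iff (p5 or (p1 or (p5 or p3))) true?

22

Initial set: {T (((p2 and (p4 iff p5)) or p3) iff (p5 or (p1 or (p5 or p3))))}.
T (((p2 and (p4 iff p5)) or p3) iff (p5 or (p1 or (p5 or p3)))): β-rule — branch into T ((p2 and (p4 iff p5)) or p3), T (p5 or (p1 or (p5 or p3)))  //  F ((p2 and (p4 iff p5)) or p3), F (p5 or (p1 or (p5 or p3))).
  branch 1 (add T ((p2 and (p4 iff p5)) or p3), T (p5 or (p1 or (p5 or p3)))):
    T ((p2 and (p4 iff p5)) or p3): β-rule — branch into T (p2 and (p4 iff p5))  //  T p3.
      branch 1.1 (add T (p2 and (p4 iff p5))):
        T (p2 and (p4 iff p5)): α-rule — add T p2, T (p4 iff p5).
        T (p5 or (p1 or (p5 or p3))): β-rule — branch into T p5  //  T (p1 or (p5 or p3)).
          branch 1.1.1 (add T p5):
            T (p4 iff p5): β-rule — branch into T p4, T p5  //  F p4, F p5.
              branch 1.1.1.1 (add T p4, T p5):
                ○ open, literals {p2=true, p4=true, p5=true}.
              branch 1.1.1.2 (add F p4, F p5):
                × closes — contains both p5 and not p5.
          branch 1.1.2 (add T (p1 or (p5 or p3))):
            T (p4 iff p5): β-rule — branch into T p4, T p5  //  F p4, F p5.
              branch 1.1.2.1 (add T p4, T p5):
                T (p1 or (p5 or p3)): β-rule — branch into T p1  //  T (p5 or p3).
                  branch 1.1.2.1.1 (add T p1):
                    ○ open, literals {p1=true, p2=true, p4=true, p5=true}.
                  branch 1.1.2.1.2 (add T (p5 or p3)):
                    T (p5 or p3): β-rule — branch into T p5  //  T p3.
                      branch 1.1.2.1.2.1 (add T p5):
                        ○ open, literals {p2=true, p4=true, p5=true}.
                      branch 1.1.2.1.2.2 (add T p3):
                        ○ open, literals {p2=true, p3=true, p4=true, p5=true}.
              branch 1.1.2.2 (add F p4, F p5):
                T (p1 or (p5 or p3)): β-rule — branch into T p1  //  T (p5 or p3).
                  branch 1.1.2.2.1 (add T p1):
                    ○ open, literals {p1=true, p2=true, p4=false, p5=false}.
                  branch 1.1.2.2.2 (add T (p5 or p3)):
                    T (p5 or p3): β-rule — branch into T p5  //  T p3.
                      branch 1.1.2.2.2.1 (add T p5):
                        × closes — contains both p5 and not p5.
                      branch 1.1.2.2.2.2 (add T p3):
                        ○ open, literals {p2=true, p3=true, p4=false, p5=false}.
      branch 1.2 (add T p3):
        T (p5 or (p1 or (p5 or p3))): β-rule — branch into T p5  //  T (p1 or (p5 or p3)).
          branch 1.2.1 (add T p5):
            ○ open, literals {p3=true, p5=true}.
          branch 1.2.2 (add T (p1 or (p5 or p3))):
            T (p1 or (p5 or p3)): β-rule — branch into T p1  //  T (p5 or p3).
              branch 1.2.2.1 (add T p1):
                ○ open, literals {p1=true, p3=true}.
              branch 1.2.2.2 (add T (p5 or p3)):
                T (p5 or p3): β-rule — branch into T p5  //  T p3.
                  branch 1.2.2.2.1 (add T p5):
                    ○ open, literals {p3=true, p5=true}.
                  branch 1.2.2.2.2 (add T p3):
                    ○ open, literals {p3=true}.
  branch 2 (add F ((p2 and (p4 iff p5)) or p3), F (p5 or (p1 or (p5 or p3)))):
    F ((p2 and (p4 iff p5)) or p3): α-rule — add F (p2 and (p4 iff p5)), F p3.
    F (p5 or (p1 or (p5 or p3))): α-rule — add F p5, F (p1 or (p5 or p3)).
    F (p1 or (p5 or p3)): α-rule — add F p1, F (p5 or p3).
    F (p5 or p3): α-rule — add F p5, F p3.
    F (p2 and (p4 iff p5)): β-rule — branch into F p2  //  F (p4 iff p5).
      branch 2.1 (add F p2):
        ○ open, literals {p1=false, p2=false, p3=false, p5=false}.
      branch 2.2 (add F (p4 iff p5)):
        F (p4 iff p5): β-rule — branch into T p4, F p5  //  F p4, T p5.
          branch 2.2.1 (add T p4, F p5):
            ○ open, literals {p1=false, p3=false, p4=true, p5=false}.
          branch 2.2.2 (add F p4, T p5):
            × closes — contains both p5 and not p5.
3 branches closed, 12 open.
Each open branch fixes some atoms; the unmentioned ones are free. Counting distinct full assignments: branch {p2=true, p4=true, p5=true} (p1, p3) contributes 4 new; branch {p1=true, p2=true, p4=true, p5=true} (p3) contributes 0 new; branch {p2=true, p4=true, p5=true} (p1, p3) contributes 0 new; branch {p2=true, p3=true, p4=true, p5=true} (p1) contributes 0 new; branch {p1=true, p2=true, p4=false, p5=false} (p3) contributes 2 new; branch {p2=true, p3=true, p4=false, p5=false} (p1) contributes 1 new; branch {p3=true, p5=true} (p1, p2, p4) contributes 6 new; branch {p1=true, p3=true} (p2, p4, p5) contributes 3 new; branch {p3=true, p5=true} (p1, p2, p4) contributes 0 new; branch {p3=true} (p1, p2, p4, p5) contributes 3 new; branch {p1=false, p2=false, p3=false, p5=false} (p4) contributes 2 new; branch {p1=false, p3=false, p4=true, p5=false} (p2) contributes 1 new. Total: 22.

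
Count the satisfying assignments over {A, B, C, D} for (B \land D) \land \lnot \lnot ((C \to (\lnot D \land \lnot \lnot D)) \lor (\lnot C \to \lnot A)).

4

Initial set: {((B \land D) \land \lnot \lnot ((C \to (\lnot D \land \lnot \lnot D)) \lor (\lnot C \to \lnot A)))}.
((B \land D) \land \lnot \lnot ((C \to (\lnot D \land \lnot \lnot D)) \lor (\lnot C \to \lnot A))): α-rule — add (B \land D), \lnot \lnot ((C \to (\lnot D \land \lnot \lnot D)) \lor (\lnot C \to \lnot A)).
(B \land D): α-rule — add B, D.
\lnot \lnot ((C \to (\lnot D \land \lnot \lnot D)) \lor (\lnot C \to \lnot A)): drop double negation, giving ((C \to (\lnot D \land \lnot \lnot D)) \lor (\lnot C \to \lnot A)).
((C \to (\lnot D \land \lnot \lnot D)) \lor (\lnot C \to \lnot A)): β-rule — branch into (C \to (\lnot D \land \lnot \lnot D))  //  (\lnot C \to \lnot A).
  branch 1 (add (C \to (\lnot D \land \lnot \lnot D))):
    (C \to (\lnot D \land \lnot \lnot D)): β-rule — branch into \lnot C  //  (\lnot D \land \lnot \lnot D).
      branch 1.1 (add \lnot C):
        ○ open, literals {B=T, C=F, D=T}.
      branch 1.2 (add (\lnot D \land \lnot \lnot D)):
        (\lnot D \land \lnot \lnot D): α-rule — add \lnot D, \lnot \lnot D.
        × closes — contains both D and \lnot D.
  branch 2 (add (\lnot C \to \lnot A)):
    (\lnot C \to \lnot A): β-rule — branch into \lnot \lnot C  //  \lnot A.
      branch 2.1 (add \lnot \lnot C):
        ○ open, literals {B=T, C=T, D=T}.
      branch 2.2 (add \lnot A):
        ○ open, literals {A=F, B=T, D=T}.
1 branch closed, 3 open.
Each open branch fixes some atoms; the unmentioned ones are free. Counting distinct full assignments: branch {B=T, C=F, D=T} (A) contributes 2 new; branch {B=T, C=T, D=T} (A) contributes 2 new; branch {A=F, B=T, D=T} (C) contributes 0 new. Total: 4.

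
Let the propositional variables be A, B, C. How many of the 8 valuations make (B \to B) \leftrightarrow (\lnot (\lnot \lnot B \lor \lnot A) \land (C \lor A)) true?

2

Initial set: {T ((B \to B) \leftrightarrow (\lnot (\lnot \lnot B \lor \lnot A) \land (C \lor A)))}.
T ((B \to B) \leftrightarrow (\lnot (\lnot \lnot B \lor \lnot A) \land (C \lor A))): β-rule — branch into T (B \to B), T (\lnot (\lnot \lnot B \lor \lnot A) \land (C \lor A))  //  F (B \to B), F (\lnot (\lnot \lnot B \lor \lnot A) \land (C \lor A)).
  branch 1 (add T (B \to B), T (\lnot (\lnot \lnot B \lor \lnot A) \land (C \lor A))):
    T (\lnot (\lnot \lnot B \lor \lnot A) \land (C \lor A)): α-rule — add T \lnot (\lnot \lnot B \lor \lnot A), T (C \lor A).
    T \lnot (\lnot \lnot B \lor \lnot A): α-rule — add F \lnot \lnot B, F \lnot A.
    F \lnot \lnot B: drop double negation, giving F B.
    T (B \to B): β-rule — branch into F B  //  T B.
      branch 1.1 (add F B):
        T (C \lor A): β-rule — branch into T C  //  T A.
          branch 1.1.1 (add T C):
            ○ open, literals {A=true, B=false, C=true}.
          branch 1.1.2 (add T A):
            ○ open, literals {A=true, B=false}.
      branch 1.2 (add T B):
        × closes — contains both B and \lnot B.
  branch 2 (add F (B \to B), F (\lnot (\lnot \lnot B \lor \lnot A) \land (C \lor A))):
    F (B \to B): α-rule — add T B, F B.
    × closes — contains both B and \lnot B.
2 branches closed, 2 open.
Each open branch fixes some atoms; the unmentioned ones are free. Counting distinct full assignments: branch {A=true, B=false, C=true} (none free) contributes 1 new; branch {A=true, B=false} (C) contributes 1 new. Total: 2.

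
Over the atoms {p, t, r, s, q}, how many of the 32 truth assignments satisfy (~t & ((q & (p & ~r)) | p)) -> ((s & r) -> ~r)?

Initial set: {T ((~t & ((q & (p & ~r)) | p)) -> ((s & r) -> ~r))}.
T ((~t & ((q & (p & ~r)) | p)) -> ((s & r) -> ~r)): β-rule — branch into F (~t & ((q & (p & ~r)) | p))  //  T ((s & r) -> ~r).
  branch 1 (add F (~t & ((q & (p & ~r)) | p))):
    F (~t & ((q & (p & ~r)) | p)): β-rule — branch into F ~t  //  F ((q & (p & ~r)) | p).
      branch 1.1 (add F ~t):
        ○ open, literals {t=1}.
      branch 1.2 (add F ((q & (p & ~r)) | p)):
        F ((q & (p & ~r)) | p): α-rule — add F (q & (p & ~r)), F p.
        F (q & (p & ~r)): β-rule — branch into F q  //  F (p & ~r).
          branch 1.2.1 (add F q):
            ○ open, literals {p=0, q=0}.
          branch 1.2.2 (add F (p & ~r)):
            F (p & ~r): β-rule — branch into F p  //  F ~r.
              branch 1.2.2.1 (add F p):
                ○ open, literals {p=0}.
              branch 1.2.2.2 (add F ~r):
                ○ open, literals {p=0, r=1}.
  branch 2 (add T ((s & r) -> ~r)):
    T ((s & r) -> ~r): β-rule — branch into F (s & r)  //  T ~r.
      branch 2.1 (add F (s & r)):
        F (s & r): β-rule — branch into F s  //  F r.
          branch 2.1.1 (add F s):
            ○ open, literals {s=0}.
          branch 2.1.2 (add F r):
            ○ open, literals {r=0}.
      branch 2.2 (add T ~r):
        ○ open, literals {r=0}.
0 branches closed, 7 open.
Each open branch fixes some atoms; the unmentioned ones are free. Counting distinct full assignments: branch {t=1} (p, r, s, q) contributes 16 new; branch {p=0, q=0} (t, r, s) contributes 4 new; branch {p=0} (t, r, s, q) contributes 4 new; branch {p=0, r=1} (t, s, q) contributes 0 new; branch {s=0} (p, t, r, q) contributes 4 new; branch {r=0} (p, t, s, q) contributes 2 new; branch {r=0} (p, t, s, q) contributes 0 new. Total: 30.

30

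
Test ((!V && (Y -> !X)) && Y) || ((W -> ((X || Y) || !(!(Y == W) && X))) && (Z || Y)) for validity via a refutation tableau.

Not valid

Assume the negation and expand:
Initial set: {!(((!V && (Y -> !X)) && Y) || ((W -> ((X || Y) || !(!(Y == W) && X))) && (Z || Y)))}.
!(((!V && (Y -> !X)) && Y) || ((W -> ((X || Y) || !(!(Y == W) && X))) && (Z || Y))): α-rule — add !((!V && (Y -> !X)) && Y), !((W -> ((X || Y) || !(!(Y == W) && X))) && (Z || Y)).
!((!V && (Y -> !X)) && Y): β-rule — branch into !(!V && (Y -> !X))  //  !Y.
  branch 1 (add !(!V && (Y -> !X))):
    !((W -> ((X || Y) || !(!(Y == W) && X))) && (Z || Y)): β-rule — branch into !(W -> ((X || Y) || !(!(Y == W) && X)))  //  !(Z || Y).
      branch 1.1 (add !(W -> ((X || Y) || !(!(Y == W) && X)))):
        !(W -> ((X || Y) || !(!(Y == W) && X))): α-rule — add W, !((X || Y) || !(!(Y == W) && X)).
        !((X || Y) || !(!(Y == W) && X)): α-rule — add !(X || Y), !!(!(Y == W) && X).
        !(X || Y): α-rule — add !X, !Y.
        !!(!(Y == W) && X): α-rule — add !(Y == W), X.
        × closes — contains both X and !X.
      branch 1.2 (add !(Z || Y)):
        !(Z || Y): α-rule — add !Z, !Y.
        !(!V && (Y -> !X)): β-rule — branch into !!V  //  !(Y -> !X).
          branch 1.2.1 (add !!V):
            ○ open, literals {V=T, Y=F, Z=F}.
          branch 1.2.2 (add !(Y -> !X)):
            !(Y -> !X): α-rule — add Y, !!X.
            × closes — contains both Y and !Y.
  branch 2 (add !Y):
    !((W -> ((X || Y) || !(!(Y == W) && X))) && (Z || Y)): β-rule — branch into !(W -> ((X || Y) || !(!(Y == W) && X)))  //  !(Z || Y).
      branch 2.1 (add !(W -> ((X || Y) || !(!(Y == W) && X)))):
        !(W -> ((X || Y) || !(!(Y == W) && X))): α-rule — add W, !((X || Y) || !(!(Y == W) && X)).
        !((X || Y) || !(!(Y == W) && X)): α-rule — add !(X || Y), !!(!(Y == W) && X).
        !(X || Y): α-rule — add !X, !Y.
        !!(!(Y == W) && X): α-rule — add !(Y == W), X.
        × closes — contains both X and !X.
      branch 2.2 (add !(Z || Y)):
        !(Z || Y): α-rule — add !Z, !Y.
        ○ open, literals {Y=F, Z=F}.
3 branches closed, 2 open.
An open branch gives a countermodel: V=T, Y=F, Z=F (unmentioned atoms arbitrary); under it the original formula is false.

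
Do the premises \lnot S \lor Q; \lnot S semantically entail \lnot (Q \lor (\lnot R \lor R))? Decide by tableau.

No

Initial set: {(\lnot S \lor Q); \lnot S; \lnot \lnot (Q \lor (\lnot R \lor R))}.
(\lnot S \lor Q): β-rule — branch into \lnot S  //  Q.
  branch 1 (add \lnot S):
    \lnot \lnot (Q \lor (\lnot R \lor R)): β-rule — branch into Q  //  (\lnot R \lor R).
      branch 1.1 (add Q):
        ○ open, literals {Q=T, S=F}.
      branch 1.2 (add (\lnot R \lor R)):
        (\lnot R \lor R): β-rule — branch into \lnot R  //  R.
          branch 1.2.1 (add \lnot R):
            ○ open, literals {R=F, S=F}.
          branch 1.2.2 (add R):
            ○ open, literals {R=T, S=F}.
  branch 2 (add Q):
    \lnot \lnot (Q \lor (\lnot R \lor R)): β-rule — branch into Q  //  (\lnot R \lor R).
      branch 2.1 (add Q):
        ○ open, literals {Q=T, S=F}.
      branch 2.2 (add (\lnot R \lor R)):
        (\lnot R \lor R): β-rule — branch into \lnot R  //  R.
          branch 2.2.1 (add \lnot R):
            ○ open, literals {Q=T, R=F, S=F}.
          branch 2.2.2 (add R):
            ○ open, literals {Q=T, R=T, S=F}.
0 branches closed, 6 open.
An open branch gives a countermodel: Q=T, S=F (unmentioned atoms arbitrary); the premises hold there but the conclusion fails.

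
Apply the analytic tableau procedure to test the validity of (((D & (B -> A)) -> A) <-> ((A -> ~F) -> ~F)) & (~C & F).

Not valid

Assume the negation and expand:
Initial set: {~((((D & (B -> A)) -> A) <-> ((A -> ~F) -> ~F)) & (~C & F))}.
~((((D & (B -> A)) -> A) <-> ((A -> ~F) -> ~F)) & (~C & F)): β-rule — branch into ~(((D & (B -> A)) -> A) <-> ((A -> ~F) -> ~F))  //  ~(~C & F).
  branch 1 (add ~(((D & (B -> A)) -> A) <-> ((A -> ~F) -> ~F))):
    ~(((D & (B -> A)) -> A) <-> ((A -> ~F) -> ~F)): β-rule — branch into ((D & (B -> A)) -> A), ~((A -> ~F) -> ~F)  //  ~((D & (B -> A)) -> A), ((A -> ~F) -> ~F).
      branch 1.1 (add ((D & (B -> A)) -> A), ~((A -> ~F) -> ~F)):
        ~((A -> ~F) -> ~F): α-rule — add (A -> ~F), ~~F.
        ((D & (B -> A)) -> A): β-rule — branch into ~(D & (B -> A))  //  A.
          branch 1.1.1 (add ~(D & (B -> A))):
            (A -> ~F): β-rule — branch into ~A  //  ~F.
              branch 1.1.1.1 (add ~A):
                ~(D & (B -> A)): β-rule — branch into ~D  //  ~(B -> A).
                  branch 1.1.1.1.1 (add ~D):
                    ○ open, literals {A=false, D=false, F=true}.
                  branch 1.1.1.1.2 (add ~(B -> A)):
                    ~(B -> A): α-rule — add B, ~A.
                    ○ open, literals {A=false, B=true, F=true}.
              branch 1.1.1.2 (add ~F):
                × closes — contains both F and ~F.
          branch 1.1.2 (add A):
            (A -> ~F): β-rule — branch into ~A  //  ~F.
              branch 1.1.2.1 (add ~A):
                × closes — contains both A and ~A.
              branch 1.1.2.2 (add ~F):
                × closes — contains both F and ~F.
      branch 1.2 (add ~((D & (B -> A)) -> A), ((A -> ~F) -> ~F)):
        ~((D & (B -> A)) -> A): α-rule — add (D & (B -> A)), ~A.
        (D & (B -> A)): α-rule — add D, (B -> A).
        ((A -> ~F) -> ~F): β-rule — branch into ~(A -> ~F)  //  ~F.
          branch 1.2.1 (add ~(A -> ~F)):
            ~(A -> ~F): α-rule — add A, ~~F.
            × closes — contains both A and ~A.
          branch 1.2.2 (add ~F):
            (B -> A): β-rule — branch into ~B  //  A.
              branch 1.2.2.1 (add ~B):
                ○ open, literals {A=false, B=false, D=true, F=false}.
              branch 1.2.2.2 (add A):
                × closes — contains both A and ~A.
  branch 2 (add ~(~C & F)):
    ~(~C & F): β-rule — branch into ~~C  //  ~F.
      branch 2.1 (add ~~C):
        ○ open, literals {C=true}.
      branch 2.2 (add ~F):
        ○ open, literals {F=false}.
5 branches closed, 5 open.
An open branch gives a countermodel: A=false, D=false, F=true (unmentioned atoms arbitrary); under it the original formula is false.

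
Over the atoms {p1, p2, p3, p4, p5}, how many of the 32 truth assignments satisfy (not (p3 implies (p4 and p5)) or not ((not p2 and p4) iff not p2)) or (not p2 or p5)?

Initial set: {((not (p3 implies (p4 and p5)) or not ((not p2 and p4) iff not p2)) or (not p2 or p5))}.
((not (p3 implies (p4 and p5)) or not ((not p2 and p4) iff not p2)) or (not p2 or p5)): β-rule — branch into (not (p3 implies (p4 and p5)) or not ((not p2 and p4) iff not p2))  //  (not p2 or p5).
  branch 1 (add (not (p3 implies (p4 and p5)) or not ((not p2 and p4) iff not p2))):
    (not (p3 implies (p4 and p5)) or not ((not p2 and p4) iff not p2)): β-rule — branch into not (p3 implies (p4 and p5))  //  not ((not p2 and p4) iff not p2).
      branch 1.1 (add not (p3 implies (p4 and p5))):
        not (p3 implies (p4 and p5)): α-rule — add p3, not (p4 and p5).
        not (p4 and p5): β-rule — branch into not p4  //  not p5.
          branch 1.1.1 (add not p4):
            ○ open, literals {p3=true, p4=false}.
          branch 1.1.2 (add not p5):
            ○ open, literals {p3=true, p5=false}.
      branch 1.2 (add not ((not p2 and p4) iff not p2)):
        not ((not p2 and p4) iff not p2): β-rule — branch into (not p2 and p4), not not p2  //  not (not p2 and p4), not p2.
          branch 1.2.1 (add (not p2 and p4), not not p2):
            (not p2 and p4): α-rule — add not p2, p4.
            × closes — contains both p2 and not p2.
          branch 1.2.2 (add not (not p2 and p4), not p2):
            not (not p2 and p4): β-rule — branch into not not p2  //  not p4.
              branch 1.2.2.1 (add not not p2):
                × closes — contains both p2 and not p2.
              branch 1.2.2.2 (add not p4):
                ○ open, literals {p2=false, p4=false}.
  branch 2 (add (not p2 or p5)):
    (not p2 or p5): β-rule — branch into not p2  //  p5.
      branch 2.1 (add not p2):
        ○ open, literals {p2=false}.
      branch 2.2 (add p5):
        ○ open, literals {p5=true}.
2 branches closed, 5 open.
Each open branch fixes some atoms; the unmentioned ones are free. Counting distinct full assignments: branch {p3=true, p4=false} (p1, p2, p5) contributes 8 new; branch {p3=true, p5=false} (p1, p2, p4) contributes 4 new; branch {p2=false, p4=false} (p1, p3, p5) contributes 4 new; branch {p2=false} (p1, p3, p4, p5) contributes 6 new; branch {p5=true} (p1, p2, p3, p4) contributes 6 new. Total: 28.

28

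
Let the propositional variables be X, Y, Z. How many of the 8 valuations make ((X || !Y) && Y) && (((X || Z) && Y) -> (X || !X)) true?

Initial set: {(((X || !Y) && Y) && (((X || Z) && Y) -> (X || !X)))}.
(((X || !Y) && Y) && (((X || Z) && Y) -> (X || !X))): α-rule — add ((X || !Y) && Y), (((X || Z) && Y) -> (X || !X)).
((X || !Y) && Y): α-rule — add (X || !Y), Y.
(((X || Z) && Y) -> (X || !X)): β-rule — branch into !((X || Z) && Y)  //  (X || !X).
  branch 1 (add !((X || Z) && Y)):
    (X || !Y): β-rule — branch into X  //  !Y.
      branch 1.1 (add X):
        !((X || Z) && Y): β-rule — branch into !(X || Z)  //  !Y.
          branch 1.1.1 (add !(X || Z)):
            !(X || Z): α-rule — add !X, !Z.
            × closes — contains both X and !X.
          branch 1.1.2 (add !Y):
            × closes — contains both Y and !Y.
      branch 1.2 (add !Y):
        × closes — contains both Y and !Y.
  branch 2 (add (X || !X)):
    (X || !Y): β-rule — branch into X  //  !Y.
      branch 2.1 (add X):
        (X || !X): β-rule — branch into X  //  !X.
          branch 2.1.1 (add X):
            ○ open, literals {X=1, Y=1}.
          branch 2.1.2 (add !X):
            × closes — contains both X and !X.
      branch 2.2 (add !Y):
        × closes — contains both Y and !Y.
5 branches closed, 1 open.
Each open branch fixes some atoms; the unmentioned ones are free. Counting distinct full assignments: branch {X=1, Y=1} (Z) contributes 2 new. Total: 2.

2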